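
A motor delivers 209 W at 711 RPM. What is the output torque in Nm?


omega = 711 * 2*pi/60 = 74.4557 rad/s
tau = P / omega = 209 / 74.4557
= 2.807 Nm


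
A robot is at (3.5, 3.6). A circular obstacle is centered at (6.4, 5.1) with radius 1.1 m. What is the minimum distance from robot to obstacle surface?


center_dist = sqrt((3.5-6.4)^2 + (3.6-5.1)^2)
= sqrt(8.41 + 2.25)
= 3.265
min_dist = center_dist - radius = 3.265 - 1.1 = 2.165 m


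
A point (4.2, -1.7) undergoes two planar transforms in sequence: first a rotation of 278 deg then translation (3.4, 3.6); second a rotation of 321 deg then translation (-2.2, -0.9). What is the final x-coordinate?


After transform 1:
x1 = cos(278)*4.2 - sin(278)*-1.7 + 3.4 = 2.3011
y1 = sin(278)*4.2 + cos(278)*-1.7 + 3.6 = -0.7957
After transform 2:
x2 = cos(321)*2.3011 - sin(321)*-0.7957 + -2.2
= -0.9125


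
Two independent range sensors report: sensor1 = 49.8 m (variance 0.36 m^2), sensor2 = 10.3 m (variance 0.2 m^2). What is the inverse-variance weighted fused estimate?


w1 = (1/var1) / (1/var1 + 1/var2)
   = 2.7778 / (2.7778 + 5.0) = 0.3571
w2 = 1 - w1 = 0.6429
fused = w1*s1 + w2*s2 = 17.7857 + 6.6214
= 24.4071 m


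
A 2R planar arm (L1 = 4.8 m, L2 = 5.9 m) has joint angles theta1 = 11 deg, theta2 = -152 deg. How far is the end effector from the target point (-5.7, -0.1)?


End effector via forward kinematics:
x = L1*cos(t1) + L2*cos(t1+t2) = 0.1266
y = L1*sin(t1) + L2*sin(t1+t2) = -2.7971
Distance to target:
d = sqrt((-5.7 - 0.1266)^2 + (-0.1 - -2.7971)^2)
= sqrt(33.9498 + 7.2744)
= 6.4206 m


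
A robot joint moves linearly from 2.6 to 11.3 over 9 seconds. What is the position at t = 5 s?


s = t/T = 5/9 = 0.5556
p(t) = p0 + (pf-p0)*s
= 2.6 + (11.3 - 2.6) * 0.5556
= 7.4333


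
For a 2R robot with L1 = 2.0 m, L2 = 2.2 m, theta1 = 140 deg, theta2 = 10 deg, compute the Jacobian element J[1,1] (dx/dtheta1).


J[1,1] = -L1*sin(t1) - L2*sin(t1+t2)
= -2.0*sin(140) - 2.2*sin(150)
= -2.3856


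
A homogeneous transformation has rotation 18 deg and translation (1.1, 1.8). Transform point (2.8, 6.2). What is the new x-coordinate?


x' = cos(theta)*px - sin(theta)*py + tx
= 0.9511*2.8 - 0.309*6.2 + 1.1
= 1.8471


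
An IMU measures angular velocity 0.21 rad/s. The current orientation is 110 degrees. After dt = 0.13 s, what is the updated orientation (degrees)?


delta_theta = w * dt = 0.21 * 0.13 = 0.0273 rad
= 1.5642 deg
theta_new = 110 + 1.5642 = 111.5642 deg


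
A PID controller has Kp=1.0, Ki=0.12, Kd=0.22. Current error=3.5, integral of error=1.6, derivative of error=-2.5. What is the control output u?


u = Kp*e + Ki*int(e) + Kd*de/dt
= 1.0*3.5 + 0.12*1.6 + 0.22*(-2.5)
= 3.5 + 0.192 + -0.55
= 3.142


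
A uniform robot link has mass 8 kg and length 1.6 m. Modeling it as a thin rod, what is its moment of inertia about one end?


I = (1/3) * m * L^2
= (1/3) * 8 * 1.6^2
= 0.333333 * 8 * 2.56
= 6.8267 kg*m^2


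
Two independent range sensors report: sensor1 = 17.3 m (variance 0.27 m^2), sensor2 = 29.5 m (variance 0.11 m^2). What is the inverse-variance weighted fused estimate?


w1 = (1/var1) / (1/var1 + 1/var2)
   = 3.7037 / (3.7037 + 9.0909) = 0.2895
w2 = 1 - w1 = 0.7105
fused = w1*s1 + w2*s2 = 5.0079 + 20.9605
= 25.9684 m


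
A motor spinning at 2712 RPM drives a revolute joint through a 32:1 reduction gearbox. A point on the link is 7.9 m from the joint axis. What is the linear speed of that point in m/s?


omega_motor = 2712 * 2*pi/60 = 284.0 rad/s
omega_joint = omega_motor / 32 = 8.875 rad/s
v = omega_joint * r = 8.875 * 7.9
= 70.1125 m/s


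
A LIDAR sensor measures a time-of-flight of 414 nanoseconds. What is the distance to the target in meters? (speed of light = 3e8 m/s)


tof = 414 ns = 4.14e-07 s
dist = c * tof / 2
= 3e8 * 4.14e-07 / 2
= 62.1 m


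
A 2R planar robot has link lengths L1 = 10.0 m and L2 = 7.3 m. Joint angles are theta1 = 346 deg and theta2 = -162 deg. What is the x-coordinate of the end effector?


Convert angles to radians: theta1 = 6.0388, theta2 = -2.8274
x = L1*cos(theta1) + L2*cos(theta1+theta2)
x = 9.703 + -7.2822
x = 2.4207


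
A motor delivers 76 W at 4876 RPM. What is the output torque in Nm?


omega = 4876 * 2*pi/60 = 510.6135 rad/s
tau = P / omega = 76 / 510.6135
= 0.1488 Nm


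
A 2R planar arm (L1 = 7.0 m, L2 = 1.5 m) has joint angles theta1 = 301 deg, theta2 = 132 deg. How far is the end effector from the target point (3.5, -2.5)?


End effector via forward kinematics:
x = L1*cos(t1) + L2*cos(t1+t2) = 4.0438
y = L1*sin(t1) + L2*sin(t1+t2) = -4.5657
Distance to target:
d = sqrt((3.5 - 4.0438)^2 + (-2.5 - -4.5657)^2)
= sqrt(0.2957 + 4.2672)
= 2.1361 m


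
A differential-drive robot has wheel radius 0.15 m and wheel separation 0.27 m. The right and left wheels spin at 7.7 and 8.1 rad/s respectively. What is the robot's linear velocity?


vR = r*wR = 0.15*7.7 = 1.155 m/s
vL = r*wL = 0.15*8.1 = 1.215 m/s
v = (vR+vL)/2 = 1.185 m/s
omega = (vR-vL)/L = -0.2222 rad/s
linear velocity = 1.185 m/s


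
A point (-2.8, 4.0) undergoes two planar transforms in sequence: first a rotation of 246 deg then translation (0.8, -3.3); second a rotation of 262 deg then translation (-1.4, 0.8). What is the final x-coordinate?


After transform 1:
x1 = cos(246)*-2.8 - sin(246)*4.0 + 0.8 = 5.593
y1 = sin(246)*-2.8 + cos(246)*4.0 + -3.3 = -2.369
After transform 2:
x2 = cos(262)*5.593 - sin(262)*-2.369 + -1.4
= -4.5244


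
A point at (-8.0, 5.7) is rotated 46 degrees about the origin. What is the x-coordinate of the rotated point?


x' = x*cos(theta) - y*sin(theta)
cos(46 deg) = 0.6947, sin(46 deg) = 0.7193
x' = -8.0 * 0.6947 - 5.7 * 0.7193
= -5.5573 - 4.1002
= -9.6575


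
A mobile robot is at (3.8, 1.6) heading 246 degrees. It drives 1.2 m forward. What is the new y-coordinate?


y_new = y0 + d*sin(theta)
= 1.6 + 1.2*sin(246)
= 1.6 + -1.0963
= 0.5037


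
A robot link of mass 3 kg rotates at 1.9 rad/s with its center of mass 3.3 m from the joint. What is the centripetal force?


F = m * omega^2 * r
= 3 * 1.9^2 * 3.3
= 3 * 3.61 * 3.3
= 35.739 N


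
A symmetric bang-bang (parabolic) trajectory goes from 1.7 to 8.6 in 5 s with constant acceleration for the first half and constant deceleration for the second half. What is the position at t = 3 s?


Symmetric rest-to-rest: each phase covers (pf-p0)/2 in time T/2. 0.5*a*(T/2)^2 = (pf-p0)/2 => a = 4*(pf-p0)/T^2
a = 4*(8.6-1.7)/5^2 = 1.104
t = 3 is in the deceleration phase (t > T/2).
p = pf - 0.5*a*(T-t)^2 = 8.6 - 0.5*1.104*2^2
= 6.392


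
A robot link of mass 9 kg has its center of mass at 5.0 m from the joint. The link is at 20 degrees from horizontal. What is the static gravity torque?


tau = m*g*L*cos(angle)
= 9 * 9.81 * 5.0 * cos(20 deg)
= 9 * 9.81 * 5.0 * 0.9397
= 414.8273 Nm


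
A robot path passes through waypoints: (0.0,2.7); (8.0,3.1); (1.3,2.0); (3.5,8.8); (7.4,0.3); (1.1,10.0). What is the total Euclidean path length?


Segment lengths:
  seg1 = sqrt((8.0)^2 + (0.4)^2) = 8.01
  seg2 = sqrt((-6.7)^2 + (-1.1)^2) = 6.7897
  seg3 = sqrt((2.2)^2 + (6.8)^2) = 7.147
  seg4 = sqrt((3.9)^2 + (-8.5)^2) = 9.352
  seg5 = sqrt((-6.3)^2 + (9.7)^2) = 11.5663
Total = 42.8651


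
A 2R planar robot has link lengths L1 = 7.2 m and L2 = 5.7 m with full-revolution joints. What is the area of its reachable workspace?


r_max = L1 + L2 = 12.9 m
r_min = |L1 - L2| = 1.5 m
Area = pi*(r_max^2 - r_min^2)
= pi*(166.41 - 2.25)
= pi * 164.16
= 515.7239 m^2


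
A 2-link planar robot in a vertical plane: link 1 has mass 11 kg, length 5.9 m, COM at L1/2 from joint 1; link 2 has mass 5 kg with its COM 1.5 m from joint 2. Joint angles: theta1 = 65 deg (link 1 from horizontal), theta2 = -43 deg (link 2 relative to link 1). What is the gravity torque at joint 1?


Horizontal distance from joint 1 to link-1 COM:
  x_c1 = (L1/2)*cos(t1) = 2.95 * 0.4226 = 1.2467 m
Horizontal distance from joint 1 to link-2 COM:
  x_c2 = L1*cos(t1) + Lc2*cos(t1+t2)
       = 5.9*0.4226 + 1.5*0.9272 = 3.8842 m
tau1 = m1*g*x_c1 + m2*g*x_c2
     = 11*9.81*1.2467 + 5*9.81*3.8842
     = 134.534 + 190.5212
     = 325.0551 Nm


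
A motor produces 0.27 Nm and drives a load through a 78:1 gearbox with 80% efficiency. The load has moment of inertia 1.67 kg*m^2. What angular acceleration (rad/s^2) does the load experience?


tau_out = tau_motor * N * eta
= 0.27 * 78 * 0.8 = 16.848 Nm
alpha = tau_out / I = 16.848 / 1.67
= 10.0886 rad/s^2


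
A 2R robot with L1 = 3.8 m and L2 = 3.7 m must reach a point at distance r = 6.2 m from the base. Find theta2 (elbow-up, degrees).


cos(theta2) = (r^2 - L1^2 - L2^2) / (2*L1*L2)
cos(theta2) = (38.44 - 14.44 - 13.69) / 28.12
cos(theta2) = 0.366643
theta2 = 68.4913 degrees


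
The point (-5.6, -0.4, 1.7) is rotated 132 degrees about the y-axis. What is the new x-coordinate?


Rotation about y-axis: x' = x*cos(theta) + z*sin(theta)
= -5.6 * -0.6691 + 1.7 * 0.7431
= 5.0105


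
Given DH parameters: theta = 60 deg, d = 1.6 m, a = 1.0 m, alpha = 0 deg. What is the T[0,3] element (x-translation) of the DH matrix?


T[0,3] = a * cos(theta)
= 1.0 * cos(60 deg)
= 1.0 * 0.5
= 0.5


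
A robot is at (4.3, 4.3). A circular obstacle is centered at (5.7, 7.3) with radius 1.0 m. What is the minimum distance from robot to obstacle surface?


center_dist = sqrt((4.3-5.7)^2 + (4.3-7.3)^2)
= sqrt(1.96 + 9.0)
= 3.3106
min_dist = center_dist - radius = 3.3106 - 1.0 = 2.3106 m


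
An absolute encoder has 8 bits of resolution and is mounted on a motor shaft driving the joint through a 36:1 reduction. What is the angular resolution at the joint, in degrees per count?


counts = 2^8 = 256
effective counts at joint = 256 * 36 = 9216
resolution = 360 / 9216
= 0.0391 deg/count


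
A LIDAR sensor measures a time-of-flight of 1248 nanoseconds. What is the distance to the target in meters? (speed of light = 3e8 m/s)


tof = 1248 ns = 1.248e-06 s
dist = c * tof / 2
= 3e8 * 1.248e-06 / 2
= 187.2 m


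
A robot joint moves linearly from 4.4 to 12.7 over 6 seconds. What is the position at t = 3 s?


s = t/T = 3/6 = 0.5
p(t) = p0 + (pf-p0)*s
= 4.4 + (12.7 - 4.4) * 0.5
= 8.55


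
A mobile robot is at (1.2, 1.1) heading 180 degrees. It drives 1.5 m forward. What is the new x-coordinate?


x_new = x0 + d*cos(theta)
= 1.2 + 1.5*cos(180)
= 1.2 + -1.5
= -0.3


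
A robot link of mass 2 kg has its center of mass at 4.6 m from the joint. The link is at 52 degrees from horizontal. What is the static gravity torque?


tau = m*g*L*cos(angle)
= 2 * 9.81 * 4.6 * cos(52 deg)
= 2 * 9.81 * 4.6 * 0.6157
= 55.5647 Nm


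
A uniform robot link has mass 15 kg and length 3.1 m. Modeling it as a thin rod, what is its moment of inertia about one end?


I = (1/3) * m * L^2
= (1/3) * 15 * 3.1^2
= 0.333333 * 15 * 9.61
= 48.05 kg*m^2


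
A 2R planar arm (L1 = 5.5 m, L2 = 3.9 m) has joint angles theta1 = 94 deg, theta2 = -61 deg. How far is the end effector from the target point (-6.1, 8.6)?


End effector via forward kinematics:
x = L1*cos(t1) + L2*cos(t1+t2) = 2.8872
y = L1*sin(t1) + L2*sin(t1+t2) = 7.6107
Distance to target:
d = sqrt((-6.1 - 2.8872)^2 + (8.6 - 7.6107)^2)
= sqrt(80.7689 + 0.9787)
= 9.0414 m


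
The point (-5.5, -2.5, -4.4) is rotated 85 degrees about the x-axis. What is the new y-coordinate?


Rotation about x-axis: y' = y*cos(theta) - z*sin(theta)
= -2.5 * 0.0872 - -4.4 * 0.9962
= 4.1654


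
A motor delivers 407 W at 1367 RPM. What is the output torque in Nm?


omega = 1367 * 2*pi/60 = 143.1519 rad/s
tau = P / omega = 407 / 143.1519
= 2.8431 Nm


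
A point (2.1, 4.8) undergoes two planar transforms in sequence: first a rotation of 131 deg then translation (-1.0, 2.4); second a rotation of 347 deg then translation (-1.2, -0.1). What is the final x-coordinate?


After transform 1:
x1 = cos(131)*2.1 - sin(131)*4.8 + -1.0 = -6.0003
y1 = sin(131)*2.1 + cos(131)*4.8 + 2.4 = 0.8358
After transform 2:
x2 = cos(347)*-6.0003 - sin(347)*0.8358 + -1.2
= -6.8585


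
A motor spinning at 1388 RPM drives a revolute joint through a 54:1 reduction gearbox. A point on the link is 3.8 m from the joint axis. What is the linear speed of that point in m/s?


omega_motor = 1388 * 2*pi/60 = 145.351 rad/s
omega_joint = omega_motor / 54 = 2.6917 rad/s
v = omega_joint * r = 2.6917 * 3.8
= 10.2284 m/s


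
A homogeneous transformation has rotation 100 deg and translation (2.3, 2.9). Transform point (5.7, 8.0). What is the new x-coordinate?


x' = cos(theta)*px - sin(theta)*py + tx
= -0.1736*5.7 - 0.9848*8.0 + 2.3
= -6.5683


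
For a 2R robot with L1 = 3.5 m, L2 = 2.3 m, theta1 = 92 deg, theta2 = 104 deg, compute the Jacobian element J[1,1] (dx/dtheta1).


J[1,1] = -L1*sin(t1) - L2*sin(t1+t2)
= -3.5*sin(92) - 2.3*sin(196)
= -2.8639


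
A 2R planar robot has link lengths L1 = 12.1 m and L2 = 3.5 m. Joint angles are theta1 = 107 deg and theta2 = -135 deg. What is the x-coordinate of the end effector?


Convert angles to radians: theta1 = 1.8675, theta2 = -2.3562
x = L1*cos(theta1) + L2*cos(theta1+theta2)
x = -3.5377 + 3.0903
x = -0.4474


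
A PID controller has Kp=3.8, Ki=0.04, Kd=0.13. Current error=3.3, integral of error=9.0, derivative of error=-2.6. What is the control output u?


u = Kp*e + Ki*int(e) + Kd*de/dt
= 3.8*3.3 + 0.04*9.0 + 0.13*(-2.6)
= 12.54 + 0.36 + -0.338
= 12.562


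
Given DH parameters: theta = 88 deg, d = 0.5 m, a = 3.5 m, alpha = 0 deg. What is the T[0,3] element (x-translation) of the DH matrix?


T[0,3] = a * cos(theta)
= 3.5 * cos(88 deg)
= 3.5 * 0.0349
= 0.1221


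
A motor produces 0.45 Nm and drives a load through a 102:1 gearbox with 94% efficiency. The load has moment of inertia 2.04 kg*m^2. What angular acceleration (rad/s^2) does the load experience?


tau_out = tau_motor * N * eta
= 0.45 * 102 * 0.94 = 43.146 Nm
alpha = tau_out / I = 43.146 / 2.04
= 21.15 rad/s^2


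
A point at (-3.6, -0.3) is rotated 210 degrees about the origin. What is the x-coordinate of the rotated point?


x' = x*cos(theta) - y*sin(theta)
cos(210 deg) = -0.866, sin(210 deg) = -0.5
x' = -3.6 * -0.866 - -0.3 * -0.5
= 3.1177 - 0.15
= 2.9677


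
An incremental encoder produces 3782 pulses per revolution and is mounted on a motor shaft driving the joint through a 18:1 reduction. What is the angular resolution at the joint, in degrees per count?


counts per rev = 3782
effective counts at joint = 3782 * 18 = 68076
resolution = 360 / 68076
= 0.0053 deg/count


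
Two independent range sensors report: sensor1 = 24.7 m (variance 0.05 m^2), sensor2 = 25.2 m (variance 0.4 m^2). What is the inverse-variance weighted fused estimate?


w1 = (1/var1) / (1/var1 + 1/var2)
   = 20.0 / (20.0 + 2.5) = 0.8889
w2 = 1 - w1 = 0.1111
fused = w1*s1 + w2*s2 = 21.9556 + 2.8
= 24.7556 m


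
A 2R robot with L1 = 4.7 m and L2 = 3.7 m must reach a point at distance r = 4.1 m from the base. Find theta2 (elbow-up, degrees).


cos(theta2) = (r^2 - L1^2 - L2^2) / (2*L1*L2)
cos(theta2) = (16.81 - 22.09 - 13.69) / 34.78
cos(theta2) = -0.545428
theta2 = 123.0539 degrees


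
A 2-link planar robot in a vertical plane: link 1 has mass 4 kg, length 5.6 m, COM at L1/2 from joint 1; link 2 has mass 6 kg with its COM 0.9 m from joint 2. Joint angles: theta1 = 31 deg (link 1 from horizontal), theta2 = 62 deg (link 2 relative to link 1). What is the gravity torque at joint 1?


Horizontal distance from joint 1 to link-1 COM:
  x_c1 = (L1/2)*cos(t1) = 2.8 * 0.8572 = 2.4001 m
Horizontal distance from joint 1 to link-2 COM:
  x_c2 = L1*cos(t1) + Lc2*cos(t1+t2)
       = 5.6*0.8572 + 0.9*-0.0523 = 4.753 m
tau1 = m1*g*x_c1 + m2*g*x_c2
     = 4*9.81*2.4001 + 6*9.81*4.753
     = 94.1787 + 279.7636
     = 373.9423 Nm


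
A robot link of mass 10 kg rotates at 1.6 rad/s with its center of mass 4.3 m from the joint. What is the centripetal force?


F = m * omega^2 * r
= 10 * 1.6^2 * 4.3
= 10 * 2.56 * 4.3
= 110.08 N


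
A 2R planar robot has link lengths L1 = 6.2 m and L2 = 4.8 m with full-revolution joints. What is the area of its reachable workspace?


r_max = L1 + L2 = 11.0 m
r_min = |L1 - L2| = 1.4 m
Area = pi*(r_max^2 - r_min^2)
= pi*(121.0 - 1.96)
= pi * 119.04
= 373.9752 m^2


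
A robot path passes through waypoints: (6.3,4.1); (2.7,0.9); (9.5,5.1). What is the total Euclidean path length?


Segment lengths:
  seg1 = sqrt((-3.6)^2 + (-3.2)^2) = 4.8166
  seg2 = sqrt((6.8)^2 + (4.2)^2) = 7.9925
Total = 12.8091


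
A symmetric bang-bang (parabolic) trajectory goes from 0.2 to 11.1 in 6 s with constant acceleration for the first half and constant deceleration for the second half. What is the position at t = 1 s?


Symmetric rest-to-rest: each phase covers (pf-p0)/2 in time T/2. 0.5*a*(T/2)^2 = (pf-p0)/2 => a = 4*(pf-p0)/T^2
a = 4*(11.1-0.2)/6^2 = 1.2111
t = 1 is in the acceleration phase (t <= T/2).
p = p0 + 0.5*a*t^2 = 0.2 + 0.5*1.2111*1^2
= 0.8056


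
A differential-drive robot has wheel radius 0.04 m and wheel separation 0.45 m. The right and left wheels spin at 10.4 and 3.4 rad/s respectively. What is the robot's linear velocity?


vR = r*wR = 0.04*10.4 = 0.416 m/s
vL = r*wL = 0.04*3.4 = 0.136 m/s
v = (vR+vL)/2 = 0.276 m/s
omega = (vR-vL)/L = 0.6222 rad/s
linear velocity = 0.276 m/s


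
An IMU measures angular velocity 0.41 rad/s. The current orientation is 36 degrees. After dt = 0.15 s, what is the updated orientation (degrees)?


delta_theta = w * dt = 0.41 * 0.15 = 0.0615 rad
= 3.5237 deg
theta_new = 36 + 3.5237 = 39.5237 deg


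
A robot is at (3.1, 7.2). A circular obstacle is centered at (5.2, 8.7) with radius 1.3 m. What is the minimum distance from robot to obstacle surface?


center_dist = sqrt((3.1-5.2)^2 + (7.2-8.7)^2)
= sqrt(4.41 + 2.25)
= 2.5807
min_dist = center_dist - radius = 2.5807 - 1.3 = 1.2807 m


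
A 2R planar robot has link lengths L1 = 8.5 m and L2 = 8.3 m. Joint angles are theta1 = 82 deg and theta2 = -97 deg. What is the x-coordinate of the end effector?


Convert angles to radians: theta1 = 1.4312, theta2 = -1.693
x = L1*cos(theta1) + L2*cos(theta1+theta2)
x = 1.183 + 8.0172
x = 9.2002


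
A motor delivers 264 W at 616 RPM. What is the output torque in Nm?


omega = 616 * 2*pi/60 = 64.5074 rad/s
tau = P / omega = 264 / 64.5074
= 4.0926 Nm


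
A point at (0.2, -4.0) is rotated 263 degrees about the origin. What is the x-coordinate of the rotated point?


x' = x*cos(theta) - y*sin(theta)
cos(263 deg) = -0.1219, sin(263 deg) = -0.9925
x' = 0.2 * -0.1219 - -4.0 * -0.9925
= -0.0244 - 3.9702
= -3.9946


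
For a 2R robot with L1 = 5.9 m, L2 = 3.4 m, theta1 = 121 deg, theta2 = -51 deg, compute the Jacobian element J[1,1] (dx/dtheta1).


J[1,1] = -L1*sin(t1) - L2*sin(t1+t2)
= -5.9*sin(121) - 3.4*sin(70)
= -8.2522


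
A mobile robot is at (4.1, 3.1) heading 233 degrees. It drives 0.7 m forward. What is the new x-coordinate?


x_new = x0 + d*cos(theta)
= 4.1 + 0.7*cos(233)
= 4.1 + -0.4213
= 3.6787


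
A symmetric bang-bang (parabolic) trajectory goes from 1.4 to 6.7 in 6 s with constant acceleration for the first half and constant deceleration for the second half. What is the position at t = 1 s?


Symmetric rest-to-rest: each phase covers (pf-p0)/2 in time T/2. 0.5*a*(T/2)^2 = (pf-p0)/2 => a = 4*(pf-p0)/T^2
a = 4*(6.7-1.4)/6^2 = 0.5889
t = 1 is in the acceleration phase (t <= T/2).
p = p0 + 0.5*a*t^2 = 1.4 + 0.5*0.5889*1^2
= 1.6944


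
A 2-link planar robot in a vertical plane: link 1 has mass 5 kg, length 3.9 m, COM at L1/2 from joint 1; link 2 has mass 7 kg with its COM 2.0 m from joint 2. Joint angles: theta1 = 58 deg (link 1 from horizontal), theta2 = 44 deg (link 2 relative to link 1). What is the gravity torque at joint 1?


Horizontal distance from joint 1 to link-1 COM:
  x_c1 = (L1/2)*cos(t1) = 1.95 * 0.5299 = 1.0333 m
Horizontal distance from joint 1 to link-2 COM:
  x_c2 = L1*cos(t1) + Lc2*cos(t1+t2)
       = 3.9*0.5299 + 2.0*-0.2079 = 1.6509 m
tau1 = m1*g*x_c1 + m2*g*x_c2
     = 5*9.81*1.0333 + 7*9.81*1.6509
     = 50.6855 + 113.3647
     = 164.0501 Nm


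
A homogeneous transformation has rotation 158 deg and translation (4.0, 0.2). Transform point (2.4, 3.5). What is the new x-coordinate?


x' = cos(theta)*px - sin(theta)*py + tx
= -0.9272*2.4 - 0.3746*3.5 + 4.0
= 0.4636


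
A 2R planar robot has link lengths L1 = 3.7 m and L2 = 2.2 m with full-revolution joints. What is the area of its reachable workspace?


r_max = L1 + L2 = 5.9 m
r_min = |L1 - L2| = 1.5 m
Area = pi*(r_max^2 - r_min^2)
= pi*(34.81 - 2.25)
= pi * 32.56
= 102.2903 m^2


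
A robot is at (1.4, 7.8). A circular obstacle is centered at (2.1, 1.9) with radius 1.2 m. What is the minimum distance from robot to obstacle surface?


center_dist = sqrt((1.4-2.1)^2 + (7.8-1.9)^2)
= sqrt(0.49 + 34.81)
= 5.9414
min_dist = center_dist - radius = 5.9414 - 1.2 = 4.7414 m


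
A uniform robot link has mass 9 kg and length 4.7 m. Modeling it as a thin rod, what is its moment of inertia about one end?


I = (1/3) * m * L^2
= (1/3) * 9 * 4.7^2
= 0.333333 * 9 * 22.09
= 66.27 kg*m^2


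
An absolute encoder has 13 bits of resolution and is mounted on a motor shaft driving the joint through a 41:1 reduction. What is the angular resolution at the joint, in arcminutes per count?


counts = 2^13 = 8192
effective counts at joint = 8192 * 41 = 335872
resolution = 360*60 / 335872
= 0.0643 arcmin/count


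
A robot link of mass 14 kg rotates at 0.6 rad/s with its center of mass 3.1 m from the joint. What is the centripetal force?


F = m * omega^2 * r
= 14 * 0.6^2 * 3.1
= 14 * 0.36 * 3.1
= 15.624 N


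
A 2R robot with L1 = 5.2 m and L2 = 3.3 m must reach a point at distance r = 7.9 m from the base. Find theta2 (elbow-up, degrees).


cos(theta2) = (r^2 - L1^2 - L2^2) / (2*L1*L2)
cos(theta2) = (62.41 - 27.04 - 10.89) / 34.32
cos(theta2) = 0.713287
theta2 = 44.497 degrees


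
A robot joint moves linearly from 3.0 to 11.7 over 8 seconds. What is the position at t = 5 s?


s = t/T = 5/8 = 0.625
p(t) = p0 + (pf-p0)*s
= 3.0 + (11.7 - 3.0) * 0.625
= 8.4375


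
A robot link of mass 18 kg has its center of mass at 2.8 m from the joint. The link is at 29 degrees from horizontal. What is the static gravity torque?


tau = m*g*L*cos(angle)
= 18 * 9.81 * 2.8 * cos(29 deg)
= 18 * 9.81 * 2.8 * 0.8746
= 432.433 Nm


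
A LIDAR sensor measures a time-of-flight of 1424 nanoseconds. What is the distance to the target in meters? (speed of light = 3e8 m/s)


tof = 1424 ns = 1.424e-06 s
dist = c * tof / 2
= 3e8 * 1.424e-06 / 2
= 213.6 m


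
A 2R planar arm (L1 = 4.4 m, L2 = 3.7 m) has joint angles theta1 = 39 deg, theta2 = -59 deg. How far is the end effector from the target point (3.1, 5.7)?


End effector via forward kinematics:
x = L1*cos(t1) + L2*cos(t1+t2) = 6.8963
y = L1*sin(t1) + L2*sin(t1+t2) = 1.5035
Distance to target:
d = sqrt((3.1 - 6.8963)^2 + (5.7 - 1.5035)^2)
= sqrt(14.4119 + 17.6103)
= 5.6588 m


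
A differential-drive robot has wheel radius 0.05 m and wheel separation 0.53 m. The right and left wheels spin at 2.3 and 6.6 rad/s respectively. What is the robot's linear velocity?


vR = r*wR = 0.05*2.3 = 0.115 m/s
vL = r*wL = 0.05*6.6 = 0.33 m/s
v = (vR+vL)/2 = 0.2225 m/s
omega = (vR-vL)/L = -0.4057 rad/s
linear velocity = 0.2225 m/s


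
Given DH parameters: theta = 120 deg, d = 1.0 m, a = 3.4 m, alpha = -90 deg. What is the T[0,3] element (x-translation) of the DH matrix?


T[0,3] = a * cos(theta)
= 3.4 * cos(120 deg)
= 3.4 * -0.5
= -1.7


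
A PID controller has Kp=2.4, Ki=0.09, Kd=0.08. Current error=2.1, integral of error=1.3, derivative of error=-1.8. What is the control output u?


u = Kp*e + Ki*int(e) + Kd*de/dt
= 2.4*2.1 + 0.09*1.3 + 0.08*(-1.8)
= 5.04 + 0.117 + -0.144
= 5.013


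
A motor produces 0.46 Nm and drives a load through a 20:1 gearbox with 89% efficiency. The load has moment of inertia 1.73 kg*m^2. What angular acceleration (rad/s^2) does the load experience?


tau_out = tau_motor * N * eta
= 0.46 * 20 * 0.89 = 8.188 Nm
alpha = tau_out / I = 8.188 / 1.73
= 4.7329 rad/s^2


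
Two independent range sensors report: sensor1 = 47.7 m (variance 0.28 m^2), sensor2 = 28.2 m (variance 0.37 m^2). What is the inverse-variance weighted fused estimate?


w1 = (1/var1) / (1/var1 + 1/var2)
   = 3.5714 / (3.5714 + 2.7027) = 0.5692
w2 = 1 - w1 = 0.4308
fused = w1*s1 + w2*s2 = 27.1523 + 12.1477
= 39.3 m


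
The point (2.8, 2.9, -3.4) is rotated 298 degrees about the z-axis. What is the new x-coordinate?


Rotation about z-axis: x' = x*cos(theta) - y*sin(theta)
= 2.8 * 0.4695 - 2.9 * -0.8829
= 3.8751


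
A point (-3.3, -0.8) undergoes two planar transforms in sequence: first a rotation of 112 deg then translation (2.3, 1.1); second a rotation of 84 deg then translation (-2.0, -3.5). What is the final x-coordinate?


After transform 1:
x1 = cos(112)*-3.3 - sin(112)*-0.8 + 2.3 = 4.2779
y1 = sin(112)*-3.3 + cos(112)*-0.8 + 1.1 = -1.66
After transform 2:
x2 = cos(84)*4.2779 - sin(84)*-1.66 + -2.0
= 0.0981


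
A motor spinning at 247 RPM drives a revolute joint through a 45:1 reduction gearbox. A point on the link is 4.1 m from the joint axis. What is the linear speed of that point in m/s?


omega_motor = 247 * 2*pi/60 = 25.8658 rad/s
omega_joint = omega_motor / 45 = 0.5748 rad/s
v = omega_joint * r = 0.5748 * 4.1
= 2.3567 m/s


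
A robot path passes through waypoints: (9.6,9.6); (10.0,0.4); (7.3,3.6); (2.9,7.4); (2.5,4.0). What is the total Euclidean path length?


Segment lengths:
  seg1 = sqrt((0.4)^2 + (-9.2)^2) = 9.2087
  seg2 = sqrt((-2.7)^2 + (3.2)^2) = 4.1869
  seg3 = sqrt((-4.4)^2 + (3.8)^2) = 5.8138
  seg4 = sqrt((-0.4)^2 + (-3.4)^2) = 3.4234
Total = 22.6328


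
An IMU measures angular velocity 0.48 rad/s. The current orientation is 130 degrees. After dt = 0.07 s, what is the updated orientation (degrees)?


delta_theta = w * dt = 0.48 * 0.07 = 0.0336 rad
= 1.9251 deg
theta_new = 130 + 1.9251 = 131.9251 deg


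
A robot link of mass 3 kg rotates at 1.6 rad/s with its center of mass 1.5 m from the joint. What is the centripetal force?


F = m * omega^2 * r
= 3 * 1.6^2 * 1.5
= 3 * 2.56 * 1.5
= 11.52 N


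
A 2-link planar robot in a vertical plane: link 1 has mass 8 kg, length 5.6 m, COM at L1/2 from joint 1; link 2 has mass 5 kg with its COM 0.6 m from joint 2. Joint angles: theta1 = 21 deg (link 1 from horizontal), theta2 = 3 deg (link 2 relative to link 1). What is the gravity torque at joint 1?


Horizontal distance from joint 1 to link-1 COM:
  x_c1 = (L1/2)*cos(t1) = 2.8 * 0.9336 = 2.614 m
Horizontal distance from joint 1 to link-2 COM:
  x_c2 = L1*cos(t1) + Lc2*cos(t1+t2)
       = 5.6*0.9336 + 0.6*0.9135 = 5.7762 m
tau1 = m1*g*x_c1 + m2*g*x_c2
     = 8*9.81*2.614 + 5*9.81*5.7762
     = 205.1487 + 283.3215
     = 488.4702 Nm


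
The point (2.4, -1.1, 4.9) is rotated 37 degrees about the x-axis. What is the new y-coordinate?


Rotation about x-axis: y' = y*cos(theta) - z*sin(theta)
= -1.1 * 0.7986 - 4.9 * 0.6018
= -3.8274


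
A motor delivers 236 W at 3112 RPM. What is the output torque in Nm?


omega = 3112 * 2*pi/60 = 325.8879 rad/s
tau = P / omega = 236 / 325.8879
= 0.7242 Nm


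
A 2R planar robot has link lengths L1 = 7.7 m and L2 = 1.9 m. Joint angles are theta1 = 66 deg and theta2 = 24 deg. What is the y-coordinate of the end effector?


Convert angles to radians: theta1 = 1.1519, theta2 = 0.4189
y = L1*sin(theta1) + L2*sin(theta1+theta2)
y = 7.0343 + 1.9
y = 8.9343


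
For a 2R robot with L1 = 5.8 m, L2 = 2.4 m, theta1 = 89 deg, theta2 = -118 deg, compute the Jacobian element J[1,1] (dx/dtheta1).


J[1,1] = -L1*sin(t1) - L2*sin(t1+t2)
= -5.8*sin(89) - 2.4*sin(-29)
= -4.6356


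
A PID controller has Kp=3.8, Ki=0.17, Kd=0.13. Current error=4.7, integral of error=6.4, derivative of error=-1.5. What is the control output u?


u = Kp*e + Ki*int(e) + Kd*de/dt
= 3.8*4.7 + 0.17*6.4 + 0.13*(-1.5)
= 17.86 + 1.088 + -0.195
= 18.753


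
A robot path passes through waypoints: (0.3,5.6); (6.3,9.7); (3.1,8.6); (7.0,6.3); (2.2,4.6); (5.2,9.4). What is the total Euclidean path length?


Segment lengths:
  seg1 = sqrt((6.0)^2 + (4.1)^2) = 7.267
  seg2 = sqrt((-3.2)^2 + (-1.1)^2) = 3.3838
  seg3 = sqrt((3.9)^2 + (-2.3)^2) = 4.5277
  seg4 = sqrt((-4.8)^2 + (-1.7)^2) = 5.0922
  seg5 = sqrt((3.0)^2 + (4.8)^2) = 5.6604
Total = 25.9311


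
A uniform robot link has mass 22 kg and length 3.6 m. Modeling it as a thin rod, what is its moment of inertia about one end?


I = (1/3) * m * L^2
= (1/3) * 22 * 3.6^2
= 0.333333 * 22 * 12.96
= 95.04 kg*m^2


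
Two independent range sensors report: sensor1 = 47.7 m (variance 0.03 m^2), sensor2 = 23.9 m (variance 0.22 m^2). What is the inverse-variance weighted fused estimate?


w1 = (1/var1) / (1/var1 + 1/var2)
   = 33.3333 / (33.3333 + 4.5455) = 0.88
w2 = 1 - w1 = 0.12
fused = w1*s1 + w2*s2 = 41.976 + 2.868
= 44.844 m


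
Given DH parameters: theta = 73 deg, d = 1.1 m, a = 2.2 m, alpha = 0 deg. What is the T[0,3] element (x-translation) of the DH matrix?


T[0,3] = a * cos(theta)
= 2.2 * cos(73 deg)
= 2.2 * 0.2924
= 0.6432


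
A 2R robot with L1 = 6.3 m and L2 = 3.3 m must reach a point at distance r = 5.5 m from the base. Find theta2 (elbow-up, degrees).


cos(theta2) = (r^2 - L1^2 - L2^2) / (2*L1*L2)
cos(theta2) = (30.25 - 39.69 - 10.89) / 41.58
cos(theta2) = -0.488937
theta2 = 119.2707 degrees


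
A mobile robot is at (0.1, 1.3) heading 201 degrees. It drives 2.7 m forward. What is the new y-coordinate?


y_new = y0 + d*sin(theta)
= 1.3 + 2.7*sin(201)
= 1.3 + -0.9676
= 0.3324


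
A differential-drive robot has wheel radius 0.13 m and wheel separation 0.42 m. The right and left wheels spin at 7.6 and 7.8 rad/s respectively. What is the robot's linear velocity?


vR = r*wR = 0.13*7.6 = 0.988 m/s
vL = r*wL = 0.13*7.8 = 1.014 m/s
v = (vR+vL)/2 = 1.001 m/s
omega = (vR-vL)/L = -0.0619 rad/s
linear velocity = 1.001 m/s


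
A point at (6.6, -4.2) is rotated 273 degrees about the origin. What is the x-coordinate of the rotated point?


x' = x*cos(theta) - y*sin(theta)
cos(273 deg) = 0.0523, sin(273 deg) = -0.9986
x' = 6.6 * 0.0523 - -4.2 * -0.9986
= 0.3454 - 4.1942
= -3.8488


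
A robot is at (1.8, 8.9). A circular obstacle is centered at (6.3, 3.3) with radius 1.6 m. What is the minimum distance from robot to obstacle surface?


center_dist = sqrt((1.8-6.3)^2 + (8.9-3.3)^2)
= sqrt(20.25 + 31.36)
= 7.184
min_dist = center_dist - radius = 7.184 - 1.6 = 5.584 m


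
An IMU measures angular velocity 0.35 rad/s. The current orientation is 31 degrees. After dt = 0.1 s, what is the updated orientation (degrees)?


delta_theta = w * dt = 0.35 * 0.1 = 0.035 rad
= 2.0054 deg
theta_new = 31 + 2.0054 = 33.0054 deg


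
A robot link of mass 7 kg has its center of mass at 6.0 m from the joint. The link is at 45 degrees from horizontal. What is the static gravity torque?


tau = m*g*L*cos(angle)
= 7 * 9.81 * 6.0 * cos(45 deg)
= 7 * 9.81 * 6.0 * 0.7071
= 291.3421 Nm


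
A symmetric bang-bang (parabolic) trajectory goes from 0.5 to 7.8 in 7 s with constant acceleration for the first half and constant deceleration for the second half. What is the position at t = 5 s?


Symmetric rest-to-rest: each phase covers (pf-p0)/2 in time T/2. 0.5*a*(T/2)^2 = (pf-p0)/2 => a = 4*(pf-p0)/T^2
a = 4*(7.8-0.5)/7^2 = 0.5959
t = 5 is in the deceleration phase (t > T/2).
p = pf - 0.5*a*(T-t)^2 = 7.8 - 0.5*0.5959*2^2
= 6.6082


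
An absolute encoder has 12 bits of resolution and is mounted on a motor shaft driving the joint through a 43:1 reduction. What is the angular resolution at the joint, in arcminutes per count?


counts = 2^12 = 4096
effective counts at joint = 4096 * 43 = 176128
resolution = 360*60 / 176128
= 0.1226 arcmin/count


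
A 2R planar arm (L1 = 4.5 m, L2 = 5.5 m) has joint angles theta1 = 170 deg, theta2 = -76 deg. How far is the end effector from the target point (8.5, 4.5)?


End effector via forward kinematics:
x = L1*cos(t1) + L2*cos(t1+t2) = -4.8153
y = L1*sin(t1) + L2*sin(t1+t2) = 6.268
Distance to target:
d = sqrt((8.5 - -4.8153)^2 + (4.5 - 6.268)^2)
= sqrt(177.2971 + 3.1259)
= 13.4322 m


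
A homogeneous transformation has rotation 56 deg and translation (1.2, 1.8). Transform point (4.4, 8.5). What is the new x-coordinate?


x' = cos(theta)*px - sin(theta)*py + tx
= 0.5592*4.4 - 0.829*8.5 + 1.2
= -3.3864


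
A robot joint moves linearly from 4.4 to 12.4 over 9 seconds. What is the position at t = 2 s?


s = t/T = 2/9 = 0.2222
p(t) = p0 + (pf-p0)*s
= 4.4 + (12.4 - 4.4) * 0.2222
= 6.1778


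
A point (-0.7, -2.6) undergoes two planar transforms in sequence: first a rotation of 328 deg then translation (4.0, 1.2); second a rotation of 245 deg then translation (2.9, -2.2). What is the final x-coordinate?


After transform 1:
x1 = cos(328)*-0.7 - sin(328)*-2.6 + 4.0 = 2.0286
y1 = sin(328)*-0.7 + cos(328)*-2.6 + 1.2 = -0.634
After transform 2:
x2 = cos(245)*2.0286 - sin(245)*-0.634 + 2.9
= 1.4681


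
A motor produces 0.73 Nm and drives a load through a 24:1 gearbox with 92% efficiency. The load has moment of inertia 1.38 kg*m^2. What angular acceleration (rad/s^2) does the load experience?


tau_out = tau_motor * N * eta
= 0.73 * 24 * 0.92 = 16.1184 Nm
alpha = tau_out / I = 16.1184 / 1.38
= 11.68 rad/s^2


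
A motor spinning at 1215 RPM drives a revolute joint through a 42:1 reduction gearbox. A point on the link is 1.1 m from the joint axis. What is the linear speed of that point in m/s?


omega_motor = 1215 * 2*pi/60 = 127.2345 rad/s
omega_joint = omega_motor / 42 = 3.0294 rad/s
v = omega_joint * r = 3.0294 * 1.1
= 3.3323 m/s


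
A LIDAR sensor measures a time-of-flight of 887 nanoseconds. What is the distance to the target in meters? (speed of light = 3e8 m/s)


tof = 887 ns = 8.87e-07 s
dist = c * tof / 2
= 3e8 * 8.87e-07 / 2
= 133.05 m


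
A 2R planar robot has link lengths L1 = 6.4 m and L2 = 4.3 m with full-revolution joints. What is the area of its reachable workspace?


r_max = L1 + L2 = 10.7 m
r_min = |L1 - L2| = 2.1 m
Area = pi*(r_max^2 - r_min^2)
= pi*(114.49 - 4.41)
= pi * 110.08
= 345.8265 m^2


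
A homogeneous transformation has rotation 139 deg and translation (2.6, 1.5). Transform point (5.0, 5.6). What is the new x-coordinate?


x' = cos(theta)*px - sin(theta)*py + tx
= -0.7547*5.0 - 0.6561*5.6 + 2.6
= -4.8475


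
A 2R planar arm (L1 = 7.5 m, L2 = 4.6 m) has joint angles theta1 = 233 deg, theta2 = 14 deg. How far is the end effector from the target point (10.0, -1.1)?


End effector via forward kinematics:
x = L1*cos(t1) + L2*cos(t1+t2) = -6.311
y = L1*sin(t1) + L2*sin(t1+t2) = -10.2241
Distance to target:
d = sqrt((10.0 - -6.311)^2 + (-1.1 - -10.2241)^2)
= sqrt(266.0479 + 83.249)
= 18.6895 m


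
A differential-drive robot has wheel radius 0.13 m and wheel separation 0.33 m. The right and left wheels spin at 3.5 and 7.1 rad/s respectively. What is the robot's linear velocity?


vR = r*wR = 0.13*3.5 = 0.455 m/s
vL = r*wL = 0.13*7.1 = 0.923 m/s
v = (vR+vL)/2 = 0.689 m/s
omega = (vR-vL)/L = -1.4182 rad/s
linear velocity = 0.689 m/s


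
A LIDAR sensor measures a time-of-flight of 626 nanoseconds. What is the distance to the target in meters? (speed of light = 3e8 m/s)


tof = 626 ns = 6.26e-07 s
dist = c * tof / 2
= 3e8 * 6.26e-07 / 2
= 93.9 m


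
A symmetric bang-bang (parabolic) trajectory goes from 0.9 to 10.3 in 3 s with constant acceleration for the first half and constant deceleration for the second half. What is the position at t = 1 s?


Symmetric rest-to-rest: each phase covers (pf-p0)/2 in time T/2. 0.5*a*(T/2)^2 = (pf-p0)/2 => a = 4*(pf-p0)/T^2
a = 4*(10.3-0.9)/3^2 = 4.1778
t = 1 is in the acceleration phase (t <= T/2).
p = p0 + 0.5*a*t^2 = 0.9 + 0.5*4.1778*1^2
= 2.9889


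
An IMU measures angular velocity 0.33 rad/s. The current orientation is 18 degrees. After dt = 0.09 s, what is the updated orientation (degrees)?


delta_theta = w * dt = 0.33 * 0.09 = 0.0297 rad
= 1.7017 deg
theta_new = 18 + 1.7017 = 19.7017 deg


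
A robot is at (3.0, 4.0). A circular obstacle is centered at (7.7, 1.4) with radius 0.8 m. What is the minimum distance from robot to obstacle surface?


center_dist = sqrt((3.0-7.7)^2 + (4.0-1.4)^2)
= sqrt(22.09 + 6.76)
= 5.3712
min_dist = center_dist - radius = 5.3712 - 0.8 = 4.5712 m


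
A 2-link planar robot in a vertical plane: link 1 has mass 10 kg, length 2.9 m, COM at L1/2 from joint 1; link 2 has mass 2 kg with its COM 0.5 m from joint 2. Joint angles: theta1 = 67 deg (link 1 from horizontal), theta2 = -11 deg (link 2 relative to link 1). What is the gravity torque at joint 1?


Horizontal distance from joint 1 to link-1 COM:
  x_c1 = (L1/2)*cos(t1) = 1.45 * 0.3907 = 0.5666 m
Horizontal distance from joint 1 to link-2 COM:
  x_c2 = L1*cos(t1) + Lc2*cos(t1+t2)
       = 2.9*0.3907 + 0.5*0.5592 = 1.4127 m
tau1 = m1*g*x_c1 + m2*g*x_c2
     = 10*9.81*0.5666 + 2*9.81*1.4127
     = 55.5795 + 27.7175
     = 83.2971 Nm


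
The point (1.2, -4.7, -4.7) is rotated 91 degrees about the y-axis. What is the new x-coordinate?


Rotation about y-axis: x' = x*cos(theta) + z*sin(theta)
= 1.2 * -0.0175 + -4.7 * 0.9998
= -4.7202


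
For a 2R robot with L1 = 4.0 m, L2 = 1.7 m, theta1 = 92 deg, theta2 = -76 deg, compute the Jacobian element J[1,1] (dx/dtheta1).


J[1,1] = -L1*sin(t1) - L2*sin(t1+t2)
= -4.0*sin(92) - 1.7*sin(16)
= -4.4661


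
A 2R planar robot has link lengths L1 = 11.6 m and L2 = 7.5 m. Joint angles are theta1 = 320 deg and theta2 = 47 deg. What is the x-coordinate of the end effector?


Convert angles to radians: theta1 = 5.5851, theta2 = 0.8203
x = L1*cos(theta1) + L2*cos(theta1+theta2)
x = 8.8861 + 7.4441
x = 16.3302


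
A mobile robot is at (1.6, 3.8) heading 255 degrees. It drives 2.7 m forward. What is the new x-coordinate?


x_new = x0 + d*cos(theta)
= 1.6 + 2.7*cos(255)
= 1.6 + -0.6988
= 0.9012


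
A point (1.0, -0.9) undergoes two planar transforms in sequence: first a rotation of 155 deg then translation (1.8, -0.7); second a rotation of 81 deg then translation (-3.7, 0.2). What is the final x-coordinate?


After transform 1:
x1 = cos(155)*1.0 - sin(155)*-0.9 + 1.8 = 1.274
y1 = sin(155)*1.0 + cos(155)*-0.9 + -0.7 = 0.5383
After transform 2:
x2 = cos(81)*1.274 - sin(81)*0.5383 + -3.7
= -4.0324


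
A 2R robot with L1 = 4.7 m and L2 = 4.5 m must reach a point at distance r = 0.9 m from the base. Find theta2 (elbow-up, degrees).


cos(theta2) = (r^2 - L1^2 - L2^2) / (2*L1*L2)
cos(theta2) = (0.81 - 22.09 - 20.25) / 42.3
cos(theta2) = -0.981797
theta2 = 169.051 degrees


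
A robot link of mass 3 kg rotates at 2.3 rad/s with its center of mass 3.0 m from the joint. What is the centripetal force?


F = m * omega^2 * r
= 3 * 2.3^2 * 3.0
= 3 * 5.29 * 3.0
= 47.61 N


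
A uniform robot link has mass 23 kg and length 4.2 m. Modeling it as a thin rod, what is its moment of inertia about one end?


I = (1/3) * m * L^2
= (1/3) * 23 * 4.2^2
= 0.333333 * 23 * 17.64
= 135.24 kg*m^2


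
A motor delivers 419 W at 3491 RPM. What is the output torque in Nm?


omega = 3491 * 2*pi/60 = 365.5767 rad/s
tau = P / omega = 419 / 365.5767
= 1.1461 Nm


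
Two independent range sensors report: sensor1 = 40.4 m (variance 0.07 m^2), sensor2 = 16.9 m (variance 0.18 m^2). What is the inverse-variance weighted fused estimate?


w1 = (1/var1) / (1/var1 + 1/var2)
   = 14.2857 / (14.2857 + 5.5556) = 0.72
w2 = 1 - w1 = 0.28
fused = w1*s1 + w2*s2 = 29.088 + 4.732
= 33.82 m


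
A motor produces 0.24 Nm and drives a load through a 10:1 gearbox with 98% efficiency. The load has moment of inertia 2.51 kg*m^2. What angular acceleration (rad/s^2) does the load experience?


tau_out = tau_motor * N * eta
= 0.24 * 10 * 0.98 = 2.352 Nm
alpha = tau_out / I = 2.352 / 2.51
= 0.9371 rad/s^2
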